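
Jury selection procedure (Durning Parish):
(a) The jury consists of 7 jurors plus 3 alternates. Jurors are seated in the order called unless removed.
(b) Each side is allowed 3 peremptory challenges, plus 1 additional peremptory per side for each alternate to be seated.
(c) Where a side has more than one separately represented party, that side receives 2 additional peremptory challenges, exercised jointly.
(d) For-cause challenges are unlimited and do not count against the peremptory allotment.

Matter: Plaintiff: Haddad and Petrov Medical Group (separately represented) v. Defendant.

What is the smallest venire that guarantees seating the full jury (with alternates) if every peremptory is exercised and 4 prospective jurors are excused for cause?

28

Seats to fill: 7 + 3 alternates = 10.
Peremptories — Plaintiff: 3 + 1×3 + 2 = 8; Defendant: 3 + 1×3 = 6; total 14.
For-cause removals: 4.
Minimum venire: 10 + 14 + 4 = 28.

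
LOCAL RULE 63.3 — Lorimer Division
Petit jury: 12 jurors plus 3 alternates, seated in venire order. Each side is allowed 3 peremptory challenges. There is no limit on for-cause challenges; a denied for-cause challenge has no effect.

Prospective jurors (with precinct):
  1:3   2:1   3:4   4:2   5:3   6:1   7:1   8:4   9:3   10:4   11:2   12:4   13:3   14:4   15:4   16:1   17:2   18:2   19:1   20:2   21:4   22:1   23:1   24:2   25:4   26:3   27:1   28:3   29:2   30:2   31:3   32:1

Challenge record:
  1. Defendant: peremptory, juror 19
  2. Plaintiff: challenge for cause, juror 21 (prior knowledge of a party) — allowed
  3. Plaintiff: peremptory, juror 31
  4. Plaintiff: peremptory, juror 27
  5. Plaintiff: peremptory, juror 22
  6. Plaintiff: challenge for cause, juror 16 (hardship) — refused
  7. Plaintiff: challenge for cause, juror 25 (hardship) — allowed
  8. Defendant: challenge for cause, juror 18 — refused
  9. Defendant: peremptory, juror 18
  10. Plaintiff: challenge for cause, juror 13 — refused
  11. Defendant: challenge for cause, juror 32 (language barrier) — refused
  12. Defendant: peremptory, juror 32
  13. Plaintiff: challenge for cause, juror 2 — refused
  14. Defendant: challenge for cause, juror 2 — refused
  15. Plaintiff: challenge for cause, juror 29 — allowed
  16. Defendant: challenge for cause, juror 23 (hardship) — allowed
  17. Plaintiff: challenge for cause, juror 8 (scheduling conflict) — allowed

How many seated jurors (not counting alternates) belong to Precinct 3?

4

Removed: #8, #18, #19, #21, #22, #23, #25, #27, #29, #31, #32.
Seated jurors 1–12: #1, #2, #3, #4, #5, #6, #7, #9, #10, #11, #12, #13 (alternates #14, #15, #16 not counted).
Of those, in Precinct 3: #1, #5, #9, #13 → 4.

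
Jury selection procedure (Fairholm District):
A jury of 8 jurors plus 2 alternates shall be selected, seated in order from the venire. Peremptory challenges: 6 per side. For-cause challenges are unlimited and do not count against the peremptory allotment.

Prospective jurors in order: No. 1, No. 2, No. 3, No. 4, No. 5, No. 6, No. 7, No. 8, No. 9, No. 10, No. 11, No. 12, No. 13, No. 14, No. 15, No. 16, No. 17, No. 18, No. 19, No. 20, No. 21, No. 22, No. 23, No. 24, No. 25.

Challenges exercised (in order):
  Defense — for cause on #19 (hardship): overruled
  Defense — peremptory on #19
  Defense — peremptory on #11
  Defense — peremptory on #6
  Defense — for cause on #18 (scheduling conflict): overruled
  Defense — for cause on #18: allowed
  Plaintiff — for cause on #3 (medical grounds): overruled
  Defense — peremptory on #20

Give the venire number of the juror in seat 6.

7

Removed: #6, #11, #18, #19, #20. (#3 stays — for-cause denied.)
Seating in order: seats 1–8 → #1, #2, #3, #4, #5, #7, #8, #9; alternates → #10, #12.
So seat 6 is #7.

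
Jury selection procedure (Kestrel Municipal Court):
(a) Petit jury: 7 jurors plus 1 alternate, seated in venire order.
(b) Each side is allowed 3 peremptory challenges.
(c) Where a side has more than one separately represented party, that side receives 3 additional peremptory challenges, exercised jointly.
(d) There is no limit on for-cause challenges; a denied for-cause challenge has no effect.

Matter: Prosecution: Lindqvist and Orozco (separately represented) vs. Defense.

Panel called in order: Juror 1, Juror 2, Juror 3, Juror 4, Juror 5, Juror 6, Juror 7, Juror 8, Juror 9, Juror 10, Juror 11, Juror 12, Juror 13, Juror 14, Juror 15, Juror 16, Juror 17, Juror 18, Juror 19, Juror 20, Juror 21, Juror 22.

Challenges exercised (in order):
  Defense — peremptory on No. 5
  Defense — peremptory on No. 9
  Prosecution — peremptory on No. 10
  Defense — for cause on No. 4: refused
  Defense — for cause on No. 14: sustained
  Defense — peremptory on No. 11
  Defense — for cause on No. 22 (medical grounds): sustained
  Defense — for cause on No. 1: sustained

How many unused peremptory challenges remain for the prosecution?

5

Prosecution allotment: 3 base + 3 multi-party = 6.
Prosecution peremptories used: #10 — 1.
Remaining: 6 − 1 = 5.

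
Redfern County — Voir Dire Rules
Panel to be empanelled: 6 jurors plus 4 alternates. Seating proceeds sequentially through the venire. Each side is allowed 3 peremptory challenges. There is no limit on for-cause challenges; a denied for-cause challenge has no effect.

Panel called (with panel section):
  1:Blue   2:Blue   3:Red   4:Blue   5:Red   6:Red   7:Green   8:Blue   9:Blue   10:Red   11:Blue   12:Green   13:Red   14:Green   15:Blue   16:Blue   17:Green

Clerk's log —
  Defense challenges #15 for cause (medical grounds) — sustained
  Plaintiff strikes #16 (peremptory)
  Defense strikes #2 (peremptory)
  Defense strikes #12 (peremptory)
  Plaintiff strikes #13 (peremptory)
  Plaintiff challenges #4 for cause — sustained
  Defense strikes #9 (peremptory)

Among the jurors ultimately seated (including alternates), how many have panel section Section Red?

Removed: #2, #4, #9, #12, #13, #15, #16.
Seated (10 incl. alternates): #1, #3, #5, #6, #7, #8, #10, #11, #14, #17.
Of those, in Section Red: #3, #5, #6, #10 → 4.

4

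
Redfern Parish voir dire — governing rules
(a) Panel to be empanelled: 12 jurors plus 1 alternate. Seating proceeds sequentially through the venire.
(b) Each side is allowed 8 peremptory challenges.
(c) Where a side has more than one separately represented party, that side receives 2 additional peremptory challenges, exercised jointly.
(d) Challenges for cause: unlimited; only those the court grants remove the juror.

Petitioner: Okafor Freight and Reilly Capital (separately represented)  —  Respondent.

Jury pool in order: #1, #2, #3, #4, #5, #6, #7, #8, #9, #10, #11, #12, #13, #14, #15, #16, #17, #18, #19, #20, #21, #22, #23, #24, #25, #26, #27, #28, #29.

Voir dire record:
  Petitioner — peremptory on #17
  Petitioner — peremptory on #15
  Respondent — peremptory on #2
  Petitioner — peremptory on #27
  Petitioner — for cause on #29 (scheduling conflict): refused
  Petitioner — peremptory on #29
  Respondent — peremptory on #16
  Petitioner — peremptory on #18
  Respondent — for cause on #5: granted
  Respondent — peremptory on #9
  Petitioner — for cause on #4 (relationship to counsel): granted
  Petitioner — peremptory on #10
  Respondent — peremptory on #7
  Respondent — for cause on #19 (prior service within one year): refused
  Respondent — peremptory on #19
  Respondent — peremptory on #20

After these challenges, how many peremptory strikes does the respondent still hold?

Respondent allotment: 8.
Respondent peremptories used: #2, #16, #9, #7, #19, #20 — 6 (for-cause on #5, #19 don't count).
Remaining: 8 − 6 = 2.

2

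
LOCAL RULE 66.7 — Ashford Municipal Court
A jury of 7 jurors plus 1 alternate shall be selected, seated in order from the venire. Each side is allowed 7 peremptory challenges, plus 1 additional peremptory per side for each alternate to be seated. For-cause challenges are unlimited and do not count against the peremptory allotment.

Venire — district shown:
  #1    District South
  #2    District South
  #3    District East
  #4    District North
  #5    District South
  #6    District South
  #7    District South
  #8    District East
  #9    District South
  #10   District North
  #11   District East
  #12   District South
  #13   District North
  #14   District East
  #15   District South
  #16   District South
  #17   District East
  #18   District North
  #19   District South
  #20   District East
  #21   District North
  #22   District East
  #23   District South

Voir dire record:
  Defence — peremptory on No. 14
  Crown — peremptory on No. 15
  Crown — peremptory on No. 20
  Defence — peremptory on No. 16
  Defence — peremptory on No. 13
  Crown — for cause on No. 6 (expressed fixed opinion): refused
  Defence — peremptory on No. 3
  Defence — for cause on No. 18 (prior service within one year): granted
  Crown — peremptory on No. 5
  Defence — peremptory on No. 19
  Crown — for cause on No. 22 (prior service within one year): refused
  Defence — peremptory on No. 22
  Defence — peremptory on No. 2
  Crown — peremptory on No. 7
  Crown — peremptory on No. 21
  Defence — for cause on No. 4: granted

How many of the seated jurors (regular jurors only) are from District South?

Removed: #2, #3, #4, #5, #7, #13, #14, #15, #16, #18, #19, #20, #21, #22.
Seated jurors 1–7: #1, #6, #8, #9, #10, #11, #12 (alternates #17 not counted).
Of those, in District South: #1, #6, #9, #12 → 4.

4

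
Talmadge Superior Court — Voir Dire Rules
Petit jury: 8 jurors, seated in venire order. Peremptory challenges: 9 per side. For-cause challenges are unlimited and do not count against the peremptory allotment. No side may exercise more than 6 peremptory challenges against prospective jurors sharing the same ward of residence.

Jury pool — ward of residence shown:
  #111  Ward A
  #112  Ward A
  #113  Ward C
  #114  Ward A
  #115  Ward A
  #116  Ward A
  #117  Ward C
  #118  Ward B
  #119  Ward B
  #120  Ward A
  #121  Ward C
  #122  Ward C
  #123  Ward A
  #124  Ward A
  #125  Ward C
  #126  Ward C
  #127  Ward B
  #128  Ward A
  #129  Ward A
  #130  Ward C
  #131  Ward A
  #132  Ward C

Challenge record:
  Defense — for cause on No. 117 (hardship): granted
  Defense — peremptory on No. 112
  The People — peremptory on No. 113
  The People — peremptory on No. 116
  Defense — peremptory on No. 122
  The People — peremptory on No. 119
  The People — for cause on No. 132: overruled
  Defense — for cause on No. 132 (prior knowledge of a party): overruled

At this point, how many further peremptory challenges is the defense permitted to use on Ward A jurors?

Defense peremptories so far: #112, #122 — 2 of 9 used, 7 left overall.
Against Ward A: #112 — 1 used; per-ward cap 6 leaves 5.
Binding limit: min(7, 5) = 5.

5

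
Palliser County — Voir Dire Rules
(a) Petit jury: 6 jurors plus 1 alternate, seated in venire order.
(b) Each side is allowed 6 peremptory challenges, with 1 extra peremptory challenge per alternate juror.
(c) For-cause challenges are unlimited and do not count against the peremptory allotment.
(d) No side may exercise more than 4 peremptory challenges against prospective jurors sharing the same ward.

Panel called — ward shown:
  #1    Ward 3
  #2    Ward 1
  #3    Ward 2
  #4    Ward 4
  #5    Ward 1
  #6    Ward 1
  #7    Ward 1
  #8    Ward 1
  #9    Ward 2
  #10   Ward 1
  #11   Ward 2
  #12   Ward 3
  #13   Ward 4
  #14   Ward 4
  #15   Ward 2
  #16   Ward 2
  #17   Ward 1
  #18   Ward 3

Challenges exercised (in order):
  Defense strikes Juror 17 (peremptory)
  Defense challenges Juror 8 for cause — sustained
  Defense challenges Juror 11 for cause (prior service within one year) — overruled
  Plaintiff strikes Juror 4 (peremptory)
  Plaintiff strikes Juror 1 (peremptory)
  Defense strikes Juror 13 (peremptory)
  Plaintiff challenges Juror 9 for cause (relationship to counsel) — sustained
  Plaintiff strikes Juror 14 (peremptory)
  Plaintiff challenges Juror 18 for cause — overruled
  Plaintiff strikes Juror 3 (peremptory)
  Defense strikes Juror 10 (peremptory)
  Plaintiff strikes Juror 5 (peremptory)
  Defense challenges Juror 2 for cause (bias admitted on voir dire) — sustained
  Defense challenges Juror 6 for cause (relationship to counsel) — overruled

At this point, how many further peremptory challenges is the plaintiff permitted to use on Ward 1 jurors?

2

Plaintiff peremptories so far: #4, #1, #14, #3, #5 — 5 of 7 used, 2 left overall.
Against Ward 1: #5 — 1 used; per-ward cap 4 leaves 3.
Binding limit: min(2, 3) = 2.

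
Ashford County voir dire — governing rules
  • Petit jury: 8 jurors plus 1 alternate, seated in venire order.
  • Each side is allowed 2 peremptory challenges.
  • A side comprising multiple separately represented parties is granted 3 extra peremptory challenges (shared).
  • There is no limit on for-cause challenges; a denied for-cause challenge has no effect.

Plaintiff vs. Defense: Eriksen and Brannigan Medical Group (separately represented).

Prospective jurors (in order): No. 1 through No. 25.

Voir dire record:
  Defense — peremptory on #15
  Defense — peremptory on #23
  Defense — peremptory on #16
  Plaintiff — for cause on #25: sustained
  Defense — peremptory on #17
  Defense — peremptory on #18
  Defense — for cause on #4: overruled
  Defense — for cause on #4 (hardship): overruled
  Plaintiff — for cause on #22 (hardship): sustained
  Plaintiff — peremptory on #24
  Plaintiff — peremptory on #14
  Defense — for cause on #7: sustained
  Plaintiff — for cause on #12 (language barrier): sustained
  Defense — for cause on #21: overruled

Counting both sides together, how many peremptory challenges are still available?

0

Plaintiff allotment: 2. Defense allotment: 2 base + 3 multi-party = 5.
Plaintiff peremptories used: #24, #14 — 2 (for-cause on #25, #22, #12 don't count).
Defense peremptories used: #15, #23, #16, #17, #18 — 5 (for-cause on #4, #4, #7, #21 don't count).
Remaining: (2 − 2) + (5 − 5) = 0.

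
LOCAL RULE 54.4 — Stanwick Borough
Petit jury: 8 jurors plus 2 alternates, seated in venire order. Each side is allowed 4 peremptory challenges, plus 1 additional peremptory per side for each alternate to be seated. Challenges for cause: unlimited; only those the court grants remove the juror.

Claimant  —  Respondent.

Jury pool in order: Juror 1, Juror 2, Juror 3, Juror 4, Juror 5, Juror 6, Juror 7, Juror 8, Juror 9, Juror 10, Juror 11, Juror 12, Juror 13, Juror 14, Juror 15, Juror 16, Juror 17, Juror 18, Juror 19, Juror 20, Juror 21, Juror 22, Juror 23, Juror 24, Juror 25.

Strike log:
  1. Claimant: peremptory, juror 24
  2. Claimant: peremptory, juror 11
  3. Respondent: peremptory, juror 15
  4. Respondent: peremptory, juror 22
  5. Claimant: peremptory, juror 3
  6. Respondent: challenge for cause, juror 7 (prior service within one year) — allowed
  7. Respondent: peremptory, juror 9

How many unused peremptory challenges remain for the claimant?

3

Claimant allotment: 4 base + 1 × 2 alternates = 6.
Claimant peremptories used: #24, #11, #3 — 3.
Remaining: 6 − 3 = 3.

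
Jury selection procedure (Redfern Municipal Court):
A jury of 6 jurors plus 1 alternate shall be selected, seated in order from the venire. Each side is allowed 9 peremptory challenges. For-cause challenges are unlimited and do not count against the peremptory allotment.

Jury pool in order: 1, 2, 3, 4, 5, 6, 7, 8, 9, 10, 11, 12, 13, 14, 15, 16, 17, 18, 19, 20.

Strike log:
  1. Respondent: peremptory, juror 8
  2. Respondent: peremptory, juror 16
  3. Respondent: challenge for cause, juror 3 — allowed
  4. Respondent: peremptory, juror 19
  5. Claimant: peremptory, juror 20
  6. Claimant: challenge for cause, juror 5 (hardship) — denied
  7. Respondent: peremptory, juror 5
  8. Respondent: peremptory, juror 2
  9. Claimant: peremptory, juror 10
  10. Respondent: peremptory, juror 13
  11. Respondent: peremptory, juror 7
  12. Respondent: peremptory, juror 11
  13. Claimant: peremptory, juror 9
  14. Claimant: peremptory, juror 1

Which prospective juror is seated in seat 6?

17

Removed: #1, #2, #3, #5, #7, #8, #9, #10, #11, #13, #16, #19, #20.
Seating in order: seats 1–6 → #4, #6, #12, #14, #15, #17; alternates → #18.
So seat 6 is #17.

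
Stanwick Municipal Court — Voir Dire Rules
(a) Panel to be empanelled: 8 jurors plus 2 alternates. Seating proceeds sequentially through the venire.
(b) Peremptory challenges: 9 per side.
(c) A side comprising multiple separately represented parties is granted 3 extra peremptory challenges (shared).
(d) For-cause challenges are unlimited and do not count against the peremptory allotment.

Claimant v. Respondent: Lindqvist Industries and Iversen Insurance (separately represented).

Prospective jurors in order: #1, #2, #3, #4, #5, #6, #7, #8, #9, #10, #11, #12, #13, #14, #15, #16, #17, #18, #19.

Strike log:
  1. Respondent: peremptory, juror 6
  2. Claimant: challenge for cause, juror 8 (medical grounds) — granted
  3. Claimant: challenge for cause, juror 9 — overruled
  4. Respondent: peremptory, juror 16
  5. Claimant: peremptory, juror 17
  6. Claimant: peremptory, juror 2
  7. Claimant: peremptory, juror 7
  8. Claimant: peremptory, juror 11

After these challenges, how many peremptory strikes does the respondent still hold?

10

Respondent allotment: 9 base + 3 multi-party = 12.
Respondent peremptories used: #6, #16 — 2.
Remaining: 12 − 2 = 10.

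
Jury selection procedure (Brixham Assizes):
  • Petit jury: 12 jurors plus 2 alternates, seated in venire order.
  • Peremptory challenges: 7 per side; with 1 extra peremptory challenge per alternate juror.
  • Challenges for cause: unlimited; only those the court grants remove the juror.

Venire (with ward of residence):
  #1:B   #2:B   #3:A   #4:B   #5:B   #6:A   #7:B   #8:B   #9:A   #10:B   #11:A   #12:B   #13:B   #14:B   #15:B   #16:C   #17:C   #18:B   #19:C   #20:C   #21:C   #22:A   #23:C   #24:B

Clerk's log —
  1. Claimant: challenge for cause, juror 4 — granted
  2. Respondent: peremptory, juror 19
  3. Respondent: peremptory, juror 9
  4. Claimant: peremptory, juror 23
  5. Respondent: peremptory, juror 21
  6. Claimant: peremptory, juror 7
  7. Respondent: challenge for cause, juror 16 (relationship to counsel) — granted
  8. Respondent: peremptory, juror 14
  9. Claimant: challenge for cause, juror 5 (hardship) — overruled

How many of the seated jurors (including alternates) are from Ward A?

3

Removed: #4, #7, #9, #14, #16, #19, #21, #23.
Seated (14 incl. alternates): #1, #2, #3, #5, #6, #8, #10, #11, #12, #13, #15, #17, #18, #20.
Of those, in Ward A: #3, #6, #11 → 3.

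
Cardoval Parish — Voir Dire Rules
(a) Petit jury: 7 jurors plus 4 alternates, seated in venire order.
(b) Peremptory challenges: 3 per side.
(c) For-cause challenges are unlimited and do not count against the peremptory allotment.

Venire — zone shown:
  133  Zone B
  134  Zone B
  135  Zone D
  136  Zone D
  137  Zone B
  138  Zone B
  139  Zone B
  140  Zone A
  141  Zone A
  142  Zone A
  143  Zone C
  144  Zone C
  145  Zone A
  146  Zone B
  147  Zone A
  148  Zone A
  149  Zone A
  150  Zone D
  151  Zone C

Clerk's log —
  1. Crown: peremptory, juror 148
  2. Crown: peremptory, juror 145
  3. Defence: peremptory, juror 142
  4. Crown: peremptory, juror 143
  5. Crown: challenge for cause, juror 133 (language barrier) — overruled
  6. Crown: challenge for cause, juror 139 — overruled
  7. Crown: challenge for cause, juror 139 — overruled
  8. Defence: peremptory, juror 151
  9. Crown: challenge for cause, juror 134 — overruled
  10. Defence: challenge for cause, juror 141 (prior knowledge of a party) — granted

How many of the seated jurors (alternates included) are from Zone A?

2

Removed: #141, #142, #143, #145, #148, #151.
Seated (11 incl. alternates): #133, #134, #135, #136, #137, #138, #139, #140, #144, #146, #147.
Of those, in Zone A: #140, #147 → 2.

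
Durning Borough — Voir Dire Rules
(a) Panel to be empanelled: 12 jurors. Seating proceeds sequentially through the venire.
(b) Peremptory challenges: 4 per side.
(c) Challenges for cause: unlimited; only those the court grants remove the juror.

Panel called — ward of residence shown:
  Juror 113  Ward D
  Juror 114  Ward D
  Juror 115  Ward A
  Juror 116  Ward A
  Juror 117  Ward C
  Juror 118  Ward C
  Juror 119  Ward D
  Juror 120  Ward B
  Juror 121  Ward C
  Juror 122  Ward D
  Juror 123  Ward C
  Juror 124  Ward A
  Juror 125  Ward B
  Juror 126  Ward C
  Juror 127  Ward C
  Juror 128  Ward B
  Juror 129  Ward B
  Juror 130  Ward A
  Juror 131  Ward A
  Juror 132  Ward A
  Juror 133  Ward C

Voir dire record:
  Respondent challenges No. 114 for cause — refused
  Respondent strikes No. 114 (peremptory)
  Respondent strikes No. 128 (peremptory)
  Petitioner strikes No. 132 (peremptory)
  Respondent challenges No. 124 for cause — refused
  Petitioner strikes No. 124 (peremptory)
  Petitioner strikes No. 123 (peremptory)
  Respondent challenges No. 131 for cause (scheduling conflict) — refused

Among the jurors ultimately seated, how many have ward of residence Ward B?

2

Removed: #114, #123, #124, #128, #132.
Seated jurors 1–12: #113, #115, #116, #117, #118, #119, #120, #121, #122, #125, #126, #127.
Of those, in Ward B: #120, #125 → 2.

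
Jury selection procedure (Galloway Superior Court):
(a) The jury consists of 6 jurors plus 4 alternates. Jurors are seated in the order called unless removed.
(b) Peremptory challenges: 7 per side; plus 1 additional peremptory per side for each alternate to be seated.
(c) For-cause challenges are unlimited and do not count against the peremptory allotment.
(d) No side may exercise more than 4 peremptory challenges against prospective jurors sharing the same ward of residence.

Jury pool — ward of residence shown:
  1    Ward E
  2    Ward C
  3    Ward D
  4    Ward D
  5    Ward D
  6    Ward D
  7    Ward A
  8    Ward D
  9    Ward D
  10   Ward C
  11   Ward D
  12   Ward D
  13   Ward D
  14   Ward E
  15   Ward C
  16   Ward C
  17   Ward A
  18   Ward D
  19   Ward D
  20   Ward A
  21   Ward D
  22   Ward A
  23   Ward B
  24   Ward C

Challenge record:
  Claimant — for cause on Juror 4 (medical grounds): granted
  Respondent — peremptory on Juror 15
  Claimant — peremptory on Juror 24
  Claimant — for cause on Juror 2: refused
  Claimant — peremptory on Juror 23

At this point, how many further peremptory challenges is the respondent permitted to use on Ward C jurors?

3

Respondent peremptories so far: #15 — 1 of 11 used, 10 left overall.
Against Ward C: #15 — 1 used; per-ward cap 4 leaves 3.
Binding limit: min(10, 3) = 3.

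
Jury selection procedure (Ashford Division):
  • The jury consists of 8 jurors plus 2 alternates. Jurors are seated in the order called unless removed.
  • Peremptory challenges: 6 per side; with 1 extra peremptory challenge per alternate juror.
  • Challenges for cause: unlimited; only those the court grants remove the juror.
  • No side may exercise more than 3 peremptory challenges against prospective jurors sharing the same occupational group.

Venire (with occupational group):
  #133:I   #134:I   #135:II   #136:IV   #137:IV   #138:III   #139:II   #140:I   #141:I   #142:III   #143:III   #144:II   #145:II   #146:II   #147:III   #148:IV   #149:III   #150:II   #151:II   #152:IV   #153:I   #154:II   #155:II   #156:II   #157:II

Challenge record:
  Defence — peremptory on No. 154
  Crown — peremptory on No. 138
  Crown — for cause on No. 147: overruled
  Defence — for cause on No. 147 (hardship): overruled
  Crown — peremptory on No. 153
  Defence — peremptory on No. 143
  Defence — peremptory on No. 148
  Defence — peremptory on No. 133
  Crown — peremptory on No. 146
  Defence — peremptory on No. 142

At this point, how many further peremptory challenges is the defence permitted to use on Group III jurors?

Defence peremptories so far: #154, #143, #148, #133, #142 — 5 of 8 used, 3 left overall.
Against Group III: #143, #142 — 2 used; per-group cap 3 leaves 1.
Binding limit: min(3, 1) = 1.

1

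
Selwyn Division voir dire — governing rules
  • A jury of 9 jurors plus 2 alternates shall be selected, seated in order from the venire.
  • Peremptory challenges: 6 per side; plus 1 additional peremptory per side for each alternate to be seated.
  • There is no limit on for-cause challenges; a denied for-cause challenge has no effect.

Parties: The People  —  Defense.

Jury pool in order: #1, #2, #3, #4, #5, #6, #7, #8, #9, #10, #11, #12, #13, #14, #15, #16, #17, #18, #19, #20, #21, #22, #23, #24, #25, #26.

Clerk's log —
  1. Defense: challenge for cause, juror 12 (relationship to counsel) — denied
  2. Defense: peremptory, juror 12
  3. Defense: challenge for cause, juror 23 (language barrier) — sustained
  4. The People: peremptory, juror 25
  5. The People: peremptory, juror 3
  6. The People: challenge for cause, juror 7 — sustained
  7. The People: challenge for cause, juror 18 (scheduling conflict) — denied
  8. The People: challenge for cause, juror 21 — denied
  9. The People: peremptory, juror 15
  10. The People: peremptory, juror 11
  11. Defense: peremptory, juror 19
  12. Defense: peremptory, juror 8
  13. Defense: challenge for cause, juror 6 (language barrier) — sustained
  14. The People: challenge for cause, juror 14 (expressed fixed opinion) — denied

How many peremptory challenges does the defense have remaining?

5

Defense allotment: 6 base + 1 × 2 alternates = 8.
Defense peremptories used: #12, #19, #8 — 3 (for-cause on #12, #23, #6 don't count).
Remaining: 8 − 3 = 5.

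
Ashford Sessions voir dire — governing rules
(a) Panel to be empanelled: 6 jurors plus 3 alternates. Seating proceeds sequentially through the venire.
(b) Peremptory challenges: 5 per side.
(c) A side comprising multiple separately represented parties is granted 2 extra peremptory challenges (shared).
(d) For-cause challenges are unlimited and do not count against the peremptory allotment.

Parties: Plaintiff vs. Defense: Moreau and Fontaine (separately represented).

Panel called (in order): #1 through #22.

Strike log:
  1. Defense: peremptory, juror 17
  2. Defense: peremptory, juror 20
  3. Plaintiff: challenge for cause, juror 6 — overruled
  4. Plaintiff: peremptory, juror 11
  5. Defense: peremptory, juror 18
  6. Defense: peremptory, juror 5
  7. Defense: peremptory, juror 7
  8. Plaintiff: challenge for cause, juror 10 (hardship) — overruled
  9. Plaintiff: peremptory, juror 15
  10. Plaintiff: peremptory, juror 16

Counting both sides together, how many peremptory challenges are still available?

Plaintiff allotment: 5. Defense allotment: 5 base + 2 multi-party = 7.
Plaintiff peremptories used: #11, #15, #16 — 3 (for-cause on #6, #10 don't count).
Defense peremptories used: #17, #20, #18, #5, #7 — 5.
Remaining: (5 − 3) + (7 − 5) = 4.

4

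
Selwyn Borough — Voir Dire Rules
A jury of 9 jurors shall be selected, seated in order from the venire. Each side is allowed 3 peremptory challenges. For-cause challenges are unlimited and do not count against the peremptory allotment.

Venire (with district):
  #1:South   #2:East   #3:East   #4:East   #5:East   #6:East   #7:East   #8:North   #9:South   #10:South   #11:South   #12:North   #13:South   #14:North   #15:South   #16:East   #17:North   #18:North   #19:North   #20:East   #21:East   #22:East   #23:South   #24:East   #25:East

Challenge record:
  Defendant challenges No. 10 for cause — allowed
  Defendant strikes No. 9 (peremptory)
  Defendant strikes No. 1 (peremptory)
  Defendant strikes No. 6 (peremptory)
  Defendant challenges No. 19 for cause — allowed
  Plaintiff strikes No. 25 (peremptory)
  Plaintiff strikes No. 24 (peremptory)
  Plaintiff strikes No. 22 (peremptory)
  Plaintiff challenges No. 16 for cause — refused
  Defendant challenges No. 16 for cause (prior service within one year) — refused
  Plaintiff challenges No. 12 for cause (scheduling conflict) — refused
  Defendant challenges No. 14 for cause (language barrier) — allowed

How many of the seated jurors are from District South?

Removed: #1, #6, #9, #10, #14, #19, #22, #24, #25.
Seated jurors 1–9: #2, #3, #4, #5, #7, #8, #11, #12, #13.
Of those, in District South: #11, #13 → 2.

2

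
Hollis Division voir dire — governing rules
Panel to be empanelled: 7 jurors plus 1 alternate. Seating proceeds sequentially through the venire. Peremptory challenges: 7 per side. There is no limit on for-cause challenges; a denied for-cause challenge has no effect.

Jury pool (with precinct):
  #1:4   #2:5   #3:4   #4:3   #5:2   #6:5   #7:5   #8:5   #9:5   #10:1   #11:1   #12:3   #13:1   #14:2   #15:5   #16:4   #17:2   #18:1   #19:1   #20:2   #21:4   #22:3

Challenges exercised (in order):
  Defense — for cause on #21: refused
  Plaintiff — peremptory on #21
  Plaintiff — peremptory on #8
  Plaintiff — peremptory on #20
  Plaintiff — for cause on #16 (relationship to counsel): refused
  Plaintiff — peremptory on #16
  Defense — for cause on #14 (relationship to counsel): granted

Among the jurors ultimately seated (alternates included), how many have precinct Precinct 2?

Removed: #8, #14, #16, #20, #21.
Seated (8 incl. alternates): #1, #2, #3, #4, #5, #6, #7, #9.
Of those, in Precinct 2: #5 → 1.

1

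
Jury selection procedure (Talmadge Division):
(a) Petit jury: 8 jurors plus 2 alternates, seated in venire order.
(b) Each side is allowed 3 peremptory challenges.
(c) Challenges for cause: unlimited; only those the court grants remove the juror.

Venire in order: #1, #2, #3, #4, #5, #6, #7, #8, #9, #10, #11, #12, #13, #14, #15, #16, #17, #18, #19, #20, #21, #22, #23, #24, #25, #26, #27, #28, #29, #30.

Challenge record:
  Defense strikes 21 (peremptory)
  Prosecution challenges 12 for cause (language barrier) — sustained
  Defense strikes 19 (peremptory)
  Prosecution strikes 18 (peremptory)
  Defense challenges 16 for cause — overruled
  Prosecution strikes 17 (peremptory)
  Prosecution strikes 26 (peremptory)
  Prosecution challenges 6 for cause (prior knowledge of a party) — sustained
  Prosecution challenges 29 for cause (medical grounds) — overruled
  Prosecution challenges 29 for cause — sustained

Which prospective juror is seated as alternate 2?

11

Removed: #6, #12, #17, #18, #19, #21, #26, #29. (#16 stays — for-cause denied.)
Seating in order: seats 1–8 → #1, #2, #3, #4, #5, #7, #8, #9; alternates → #10, #11.
So alternate 2 is #11.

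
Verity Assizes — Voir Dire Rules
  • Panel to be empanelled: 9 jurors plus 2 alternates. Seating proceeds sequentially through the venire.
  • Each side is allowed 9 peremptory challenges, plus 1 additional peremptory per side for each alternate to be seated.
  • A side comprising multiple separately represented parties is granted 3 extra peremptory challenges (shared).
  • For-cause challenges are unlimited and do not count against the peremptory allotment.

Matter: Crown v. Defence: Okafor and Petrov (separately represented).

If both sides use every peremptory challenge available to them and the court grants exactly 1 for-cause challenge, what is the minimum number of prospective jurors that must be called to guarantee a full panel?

Seats to fill: 9 + 2 alternates = 11.
Peremptories — Crown: 9 + 1×2 = 11; Defence: 9 + 1×2 + 3 = 14; total 25.
For-cause removals: 1.
Minimum venire: 11 + 25 + 1 = 37.

37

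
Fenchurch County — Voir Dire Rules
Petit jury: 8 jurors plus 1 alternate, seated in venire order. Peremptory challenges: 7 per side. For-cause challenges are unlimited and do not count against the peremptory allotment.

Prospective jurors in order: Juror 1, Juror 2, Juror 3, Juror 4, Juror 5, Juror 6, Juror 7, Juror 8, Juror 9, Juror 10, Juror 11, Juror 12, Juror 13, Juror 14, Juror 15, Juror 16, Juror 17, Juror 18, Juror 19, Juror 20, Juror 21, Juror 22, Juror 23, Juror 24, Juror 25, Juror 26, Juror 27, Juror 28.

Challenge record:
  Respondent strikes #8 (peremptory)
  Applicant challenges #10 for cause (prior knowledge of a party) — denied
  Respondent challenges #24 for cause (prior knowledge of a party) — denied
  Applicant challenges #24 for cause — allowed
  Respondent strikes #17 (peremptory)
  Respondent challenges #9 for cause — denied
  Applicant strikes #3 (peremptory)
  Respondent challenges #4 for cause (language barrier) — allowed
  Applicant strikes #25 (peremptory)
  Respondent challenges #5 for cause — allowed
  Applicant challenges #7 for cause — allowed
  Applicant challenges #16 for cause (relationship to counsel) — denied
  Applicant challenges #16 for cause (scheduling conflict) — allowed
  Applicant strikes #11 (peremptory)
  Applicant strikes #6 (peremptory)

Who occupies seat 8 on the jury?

15

Removed: #3, #4, #5, #6, #7, #8, #11, #16, #17, #24, #25. (#9, #10 stay — for-cause denied.)
Seating in order: seats 1–8 → #1, #2, #9, #10, #12, #13, #14, #15; alternates → #18.
So seat 8 is #15.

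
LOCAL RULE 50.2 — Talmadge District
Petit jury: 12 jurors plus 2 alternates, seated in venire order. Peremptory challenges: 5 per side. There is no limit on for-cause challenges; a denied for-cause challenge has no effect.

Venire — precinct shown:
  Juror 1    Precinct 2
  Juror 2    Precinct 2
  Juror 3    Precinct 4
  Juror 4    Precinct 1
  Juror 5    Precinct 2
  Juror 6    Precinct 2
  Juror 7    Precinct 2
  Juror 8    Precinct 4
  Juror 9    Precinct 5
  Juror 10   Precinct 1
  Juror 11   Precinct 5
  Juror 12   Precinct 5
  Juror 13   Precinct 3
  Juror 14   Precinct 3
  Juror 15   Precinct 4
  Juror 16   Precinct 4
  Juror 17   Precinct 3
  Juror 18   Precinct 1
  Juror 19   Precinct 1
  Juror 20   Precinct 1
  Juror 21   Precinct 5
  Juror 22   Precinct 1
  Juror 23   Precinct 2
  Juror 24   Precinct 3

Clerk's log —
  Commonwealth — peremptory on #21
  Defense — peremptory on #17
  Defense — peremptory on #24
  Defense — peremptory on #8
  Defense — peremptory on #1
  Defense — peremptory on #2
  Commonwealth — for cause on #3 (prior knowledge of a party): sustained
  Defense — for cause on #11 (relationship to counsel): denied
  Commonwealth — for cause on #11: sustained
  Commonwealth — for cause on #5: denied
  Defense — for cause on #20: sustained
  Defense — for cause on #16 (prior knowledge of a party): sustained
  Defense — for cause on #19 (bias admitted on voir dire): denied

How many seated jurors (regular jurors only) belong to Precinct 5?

Removed: #1, #2, #3, #8, #11, #16, #17, #20, #21, #24.
Seated jurors 1–12: #4, #5, #6, #7, #9, #10, #12, #13, #14, #15, #18, #19 (alternates #22, #23 not counted).
Of those, in Precinct 5: #9, #12 → 2.

2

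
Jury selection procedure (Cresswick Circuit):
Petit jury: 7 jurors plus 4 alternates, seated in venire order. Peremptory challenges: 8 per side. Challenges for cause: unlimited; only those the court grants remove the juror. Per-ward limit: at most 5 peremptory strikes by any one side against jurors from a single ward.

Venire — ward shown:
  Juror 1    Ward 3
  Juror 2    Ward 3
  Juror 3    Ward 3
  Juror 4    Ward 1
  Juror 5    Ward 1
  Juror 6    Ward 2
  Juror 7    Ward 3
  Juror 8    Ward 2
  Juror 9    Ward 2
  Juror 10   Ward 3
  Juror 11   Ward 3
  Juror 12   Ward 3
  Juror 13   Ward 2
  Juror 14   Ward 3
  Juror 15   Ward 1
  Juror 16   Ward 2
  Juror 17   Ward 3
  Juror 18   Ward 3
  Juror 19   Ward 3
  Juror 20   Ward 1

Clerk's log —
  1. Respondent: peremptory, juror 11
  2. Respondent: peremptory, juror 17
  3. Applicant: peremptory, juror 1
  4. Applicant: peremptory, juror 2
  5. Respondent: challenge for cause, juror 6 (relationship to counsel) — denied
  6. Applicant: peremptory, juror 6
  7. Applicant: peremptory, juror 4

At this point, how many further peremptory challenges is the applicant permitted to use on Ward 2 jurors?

4

Applicant peremptories so far: #1, #2, #6, #4 — 4 of 8 used, 4 left overall.
Against Ward 2: #6 — 1 used; per-ward cap 5 leaves 4.
Binding limit: min(4, 4) = 4.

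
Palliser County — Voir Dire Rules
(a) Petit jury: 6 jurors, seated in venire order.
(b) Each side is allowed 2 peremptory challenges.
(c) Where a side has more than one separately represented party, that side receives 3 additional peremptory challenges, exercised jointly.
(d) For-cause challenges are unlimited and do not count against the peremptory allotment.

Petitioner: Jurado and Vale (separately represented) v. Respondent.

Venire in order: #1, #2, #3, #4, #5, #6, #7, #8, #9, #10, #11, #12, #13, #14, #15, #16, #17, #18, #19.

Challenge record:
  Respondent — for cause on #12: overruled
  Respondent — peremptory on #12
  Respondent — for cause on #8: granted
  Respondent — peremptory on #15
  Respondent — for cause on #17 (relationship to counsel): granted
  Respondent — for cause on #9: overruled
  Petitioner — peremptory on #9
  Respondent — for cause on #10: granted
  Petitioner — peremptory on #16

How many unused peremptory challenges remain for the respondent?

0

Respondent allotment: 2.
Respondent peremptories used: #12, #15 — 2 (for-cause on #12, #8, #17, #9, #10 don't count).
Remaining: 2 − 2 = 0.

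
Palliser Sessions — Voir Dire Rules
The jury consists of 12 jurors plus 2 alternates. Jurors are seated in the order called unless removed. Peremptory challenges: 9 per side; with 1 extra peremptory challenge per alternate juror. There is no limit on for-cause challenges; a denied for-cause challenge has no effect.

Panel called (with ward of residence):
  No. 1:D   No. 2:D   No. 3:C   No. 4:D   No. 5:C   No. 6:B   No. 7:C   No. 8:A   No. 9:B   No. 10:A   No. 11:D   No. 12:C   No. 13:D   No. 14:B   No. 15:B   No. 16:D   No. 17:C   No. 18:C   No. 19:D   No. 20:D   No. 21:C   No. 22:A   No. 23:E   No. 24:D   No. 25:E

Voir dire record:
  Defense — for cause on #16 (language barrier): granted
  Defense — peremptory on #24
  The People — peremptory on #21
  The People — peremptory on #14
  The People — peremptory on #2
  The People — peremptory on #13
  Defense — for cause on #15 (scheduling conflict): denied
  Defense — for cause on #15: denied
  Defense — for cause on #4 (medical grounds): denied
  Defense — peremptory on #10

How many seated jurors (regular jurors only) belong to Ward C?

5

Removed: #2, #10, #13, #14, #16, #21, #24.
Seated jurors 1–12: #1, #3, #4, #5, #6, #7, #8, #9, #11, #12, #15, #17 (alternates #18, #19 not counted).
Of those, in Ward C: #3, #5, #7, #12, #17 → 5.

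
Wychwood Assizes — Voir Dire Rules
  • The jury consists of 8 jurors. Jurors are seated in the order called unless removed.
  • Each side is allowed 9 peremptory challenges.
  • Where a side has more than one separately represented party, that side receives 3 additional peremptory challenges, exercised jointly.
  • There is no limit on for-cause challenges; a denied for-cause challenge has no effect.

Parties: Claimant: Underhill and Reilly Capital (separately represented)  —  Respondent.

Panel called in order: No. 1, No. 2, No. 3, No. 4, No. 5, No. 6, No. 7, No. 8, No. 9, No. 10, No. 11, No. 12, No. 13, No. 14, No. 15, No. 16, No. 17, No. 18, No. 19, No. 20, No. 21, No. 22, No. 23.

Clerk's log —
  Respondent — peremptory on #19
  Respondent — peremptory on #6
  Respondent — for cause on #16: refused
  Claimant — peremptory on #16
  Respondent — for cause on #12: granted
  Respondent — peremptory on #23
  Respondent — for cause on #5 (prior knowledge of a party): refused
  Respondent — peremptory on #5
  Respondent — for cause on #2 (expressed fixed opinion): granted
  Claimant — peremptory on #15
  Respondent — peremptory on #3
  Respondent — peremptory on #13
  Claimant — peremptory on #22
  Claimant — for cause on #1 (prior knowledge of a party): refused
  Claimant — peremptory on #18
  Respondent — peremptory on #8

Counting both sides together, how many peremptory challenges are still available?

Claimant allotment: 9 base + 3 multi-party = 12. Respondent allotment: 9.
Claimant peremptories used: #16, #15, #22, #18 — 4 (the for-cause on #1 doesn't count).
Respondent peremptories used: #19, #6, #23, #5, #3, #13, #8 — 7 (for-cause on #16, #12, #5, #2 don't count).
Remaining: (12 − 4) + (9 − 7) = 10.

10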